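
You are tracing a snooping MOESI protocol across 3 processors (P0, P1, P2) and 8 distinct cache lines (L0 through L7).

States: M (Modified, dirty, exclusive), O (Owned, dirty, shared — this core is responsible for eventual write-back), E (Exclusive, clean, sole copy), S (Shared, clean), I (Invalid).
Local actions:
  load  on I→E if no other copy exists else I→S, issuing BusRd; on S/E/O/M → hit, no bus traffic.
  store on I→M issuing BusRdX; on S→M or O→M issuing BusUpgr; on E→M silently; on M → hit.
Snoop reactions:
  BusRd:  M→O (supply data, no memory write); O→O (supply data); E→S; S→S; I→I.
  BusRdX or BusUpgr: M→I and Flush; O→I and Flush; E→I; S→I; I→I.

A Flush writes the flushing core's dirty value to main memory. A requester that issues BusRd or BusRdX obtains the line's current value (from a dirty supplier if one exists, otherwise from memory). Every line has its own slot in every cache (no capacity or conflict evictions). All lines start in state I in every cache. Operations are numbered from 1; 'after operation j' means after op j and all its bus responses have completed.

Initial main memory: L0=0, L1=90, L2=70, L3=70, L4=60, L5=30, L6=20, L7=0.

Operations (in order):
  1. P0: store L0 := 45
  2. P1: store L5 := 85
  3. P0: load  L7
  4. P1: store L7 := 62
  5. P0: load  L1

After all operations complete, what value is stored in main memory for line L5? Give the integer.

memory[L5] = 30

[1] P0: store L0 := 45 | P0:M(45), P1:I, P2:I | bus: BusRdX
[2] P1: store L5 := 85 | P0:I, P1:M(85), P2:I | bus: BusRdX
[3] P0: load  L7 | P0:E(0), P1:I, P2:I | bus: BusRd
[4] P1: store L7 := 62 | P0:I, P1:M(62), P2:I | bus: BusRdX
[5] P0: load  L1 | P0:E(90), P1:I, P2:I | bus: BusRd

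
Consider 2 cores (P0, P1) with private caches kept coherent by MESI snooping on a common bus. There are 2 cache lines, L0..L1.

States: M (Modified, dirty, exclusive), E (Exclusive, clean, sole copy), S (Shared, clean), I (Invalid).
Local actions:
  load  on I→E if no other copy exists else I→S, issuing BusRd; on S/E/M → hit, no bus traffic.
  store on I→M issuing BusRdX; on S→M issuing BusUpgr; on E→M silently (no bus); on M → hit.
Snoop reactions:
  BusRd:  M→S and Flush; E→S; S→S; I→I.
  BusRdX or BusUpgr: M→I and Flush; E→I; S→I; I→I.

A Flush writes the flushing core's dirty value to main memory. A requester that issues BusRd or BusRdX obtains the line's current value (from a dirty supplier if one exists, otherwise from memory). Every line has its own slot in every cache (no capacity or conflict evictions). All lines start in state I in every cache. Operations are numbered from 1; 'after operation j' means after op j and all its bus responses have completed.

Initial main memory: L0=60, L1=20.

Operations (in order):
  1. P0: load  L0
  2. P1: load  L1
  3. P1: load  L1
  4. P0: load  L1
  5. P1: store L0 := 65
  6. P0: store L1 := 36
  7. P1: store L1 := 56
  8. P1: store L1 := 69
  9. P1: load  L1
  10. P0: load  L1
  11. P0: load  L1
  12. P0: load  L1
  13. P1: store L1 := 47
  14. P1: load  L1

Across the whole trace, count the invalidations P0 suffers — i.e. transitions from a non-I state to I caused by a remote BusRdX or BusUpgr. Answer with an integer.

[1] P0: load  L0 | P0:E(60), P1:I | bus: BusRd
[2] P1: load  L1 | P0:I, P1:E(20) | bus: BusRd
[3] P1: load  L1 | P0:I, P1:E(20) | bus: none
[4] P0: load  L1 | P0:S(20), P1:S(20) | bus: BusRd
[5] P1: store L0 := 65 | P0:I, P1:M(65) | bus: BusRdX
[6] P0: store L1 := 36 | P0:M(36), P1:I | bus: BusUpgr
[7] P1: store L1 := 56 | P0:I, P1:M(56) | bus: BusRdX,Flush
[8] P1: store L1 := 69 | P0:I, P1:M(69) | bus: none
[9] P1: load  L1 | P0:I, P1:M(69) | bus: none
[10] P0: load  L1 | P0:S(69), P1:S(69) | bus: BusRd,Flush
[11] P0: load  L1 | P0:S(69), P1:S(69) | bus: none
[12] P0: load  L1 | P0:S(69), P1:S(69) | bus: none
[13] P1: store L1 := 47 | P0:I, P1:M(47) | bus: BusUpgr
[14] P1: load  L1 | P0:I, P1:M(47) | bus: none

invalidations = 3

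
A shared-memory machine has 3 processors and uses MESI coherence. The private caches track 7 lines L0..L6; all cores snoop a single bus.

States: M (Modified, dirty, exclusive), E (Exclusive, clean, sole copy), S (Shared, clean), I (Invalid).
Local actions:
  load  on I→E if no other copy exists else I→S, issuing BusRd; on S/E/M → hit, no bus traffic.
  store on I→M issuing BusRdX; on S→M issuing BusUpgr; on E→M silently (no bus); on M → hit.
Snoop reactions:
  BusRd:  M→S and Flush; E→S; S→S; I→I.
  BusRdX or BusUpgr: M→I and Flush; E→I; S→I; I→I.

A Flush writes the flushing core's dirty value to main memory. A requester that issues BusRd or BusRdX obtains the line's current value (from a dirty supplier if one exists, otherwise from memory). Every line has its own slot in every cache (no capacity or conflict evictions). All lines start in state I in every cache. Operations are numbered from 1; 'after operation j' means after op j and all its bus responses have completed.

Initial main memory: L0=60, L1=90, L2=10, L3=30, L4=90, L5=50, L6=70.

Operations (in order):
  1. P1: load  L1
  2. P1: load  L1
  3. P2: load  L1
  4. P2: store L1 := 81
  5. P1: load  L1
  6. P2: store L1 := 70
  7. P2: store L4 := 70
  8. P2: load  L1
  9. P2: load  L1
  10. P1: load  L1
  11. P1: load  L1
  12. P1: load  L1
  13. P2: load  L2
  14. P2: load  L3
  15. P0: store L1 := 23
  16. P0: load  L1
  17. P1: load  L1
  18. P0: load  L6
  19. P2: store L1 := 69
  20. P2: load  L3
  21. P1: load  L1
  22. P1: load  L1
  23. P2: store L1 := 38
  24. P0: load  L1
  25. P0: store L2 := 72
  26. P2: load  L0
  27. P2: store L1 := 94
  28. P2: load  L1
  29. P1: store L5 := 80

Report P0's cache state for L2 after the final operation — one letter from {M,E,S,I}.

  op1 P1: load  L1 → I/E/I on L1; bus BusRd; mem=90
  op2 P1: load  L1 → I/E/I on L1; bus (none); mem=90
  op3 P2: load  L1 → I/S/S on L1; bus BusRd; mem=90
  op4 P2: store L1 := 81 → I/I/M on L1; bus BusUpgr; mem=90
  op5 P1: load  L1 → I/S/S on L1; bus BusRd Flush; mem=81
  op6 P2: store L1 := 70 → I/I/M on L1; bus BusUpgr; mem=81
  op7 P2: store L4 := 70 → I/I/M on L4; bus BusRdX; mem=90
  op8 P2: load  L1 → I/I/M on L1; bus (none); mem=81
  op9 P2: load  L1 → I/I/M on L1; bus (none); mem=81
  op10 P1: load  L1 → I/S/S on L1; bus BusRd Flush; mem=70
  op11 P1: load  L1 → I/S/S on L1; bus (none); mem=70
  op12 P1: load  L1 → I/S/S on L1; bus (none); mem=70
  op13 P2: load  L2 → I/I/E on L2; bus BusRd; mem=10
  op14 P2: load  L3 → I/I/E on L3; bus BusRd; mem=30
  op15 P0: store L1 := 23 → M/I/I on L1; bus BusRdX; mem=70
  op16 P0: load  L1 → M/I/I on L1; bus (none); mem=70
  op17 P1: load  L1 → S/S/I on L1; bus BusRd Flush; mem=23
  op18 P0: load  L6 → E/I/I on L6; bus BusRd; mem=70
  op19 P2: store L1 := 69 → I/I/M on L1; bus BusRdX; mem=23
  op20 P2: load  L3 → I/I/E on L3; bus (none); mem=30
  op21 P1: load  L1 → I/S/S on L1; bus BusRd Flush; mem=69
  op22 P1: load  L1 → I/S/S on L1; bus (none); mem=69
  op23 P2: store L1 := 38 → I/I/M on L1; bus BusUpgr; mem=69
  op24 P0: load  L1 → S/I/S on L1; bus BusRd Flush; mem=38
  op25 P0: store L2 := 72 → M/I/I on L2; bus BusRdX; mem=10
  op26 P2: load  L0 → I/I/E on L0; bus BusRd; mem=60
  op27 P2: store L1 := 94 → I/I/M on L1; bus BusUpgr; mem=38
  op28 P2: load  L1 → I/I/M on L1; bus (none); mem=38
  op29 P1: store L5 := 80 → I/M/I on L5; bus BusRdX; mem=50

state = M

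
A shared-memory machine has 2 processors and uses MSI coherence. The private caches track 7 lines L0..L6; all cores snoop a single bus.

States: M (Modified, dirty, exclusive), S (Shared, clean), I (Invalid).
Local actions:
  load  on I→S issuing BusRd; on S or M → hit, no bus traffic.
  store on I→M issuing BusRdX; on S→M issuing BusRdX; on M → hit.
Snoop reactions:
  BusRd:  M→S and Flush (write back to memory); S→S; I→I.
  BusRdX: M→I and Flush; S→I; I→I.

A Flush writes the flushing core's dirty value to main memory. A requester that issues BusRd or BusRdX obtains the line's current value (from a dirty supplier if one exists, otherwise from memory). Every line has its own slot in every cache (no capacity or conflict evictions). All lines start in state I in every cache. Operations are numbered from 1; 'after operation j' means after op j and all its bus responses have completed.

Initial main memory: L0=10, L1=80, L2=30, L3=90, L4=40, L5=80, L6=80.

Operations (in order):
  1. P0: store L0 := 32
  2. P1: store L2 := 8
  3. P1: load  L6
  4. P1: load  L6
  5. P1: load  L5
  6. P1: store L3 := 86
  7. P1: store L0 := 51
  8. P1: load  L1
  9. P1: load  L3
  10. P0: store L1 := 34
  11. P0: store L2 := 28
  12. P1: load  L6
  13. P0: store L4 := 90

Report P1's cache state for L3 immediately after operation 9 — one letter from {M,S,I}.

  op1 P0: store L0 := 32 → M/I on L0; bus BusRdX; mem=10
  op2 P1: store L2 := 8 → I/M on L2; bus BusRdX; mem=30
  op3 P1: load  L6 → I/S on L6; bus BusRd; mem=80
  op4 P1: load  L6 → I/S on L6; bus (none); mem=80
  op5 P1: load  L5 → I/S on L5; bus BusRd; mem=80
  op6 P1: store L3 := 86 → I/M on L3; bus BusRdX; mem=90
  op7 P1: store L0 := 51 → I/M on L0; bus BusRdX Flush; mem=32
  op8 P1: load  L1 → I/S on L1; bus BusRd; mem=80
  op9 P1: load  L3 → I/M on L3; bus (none); mem=90
  op10 P0: store L1 := 34 → M/I on L1; bus BusRdX; mem=80
  op11 P0: store L2 := 28 → M/I on L2; bus BusRdX Flush; mem=8
  op12 P1: load  L6 → I/S on L6; bus (none); mem=80
  op13 P0: store L4 := 90 → M/I on L4; bus BusRdX; mem=40

state = M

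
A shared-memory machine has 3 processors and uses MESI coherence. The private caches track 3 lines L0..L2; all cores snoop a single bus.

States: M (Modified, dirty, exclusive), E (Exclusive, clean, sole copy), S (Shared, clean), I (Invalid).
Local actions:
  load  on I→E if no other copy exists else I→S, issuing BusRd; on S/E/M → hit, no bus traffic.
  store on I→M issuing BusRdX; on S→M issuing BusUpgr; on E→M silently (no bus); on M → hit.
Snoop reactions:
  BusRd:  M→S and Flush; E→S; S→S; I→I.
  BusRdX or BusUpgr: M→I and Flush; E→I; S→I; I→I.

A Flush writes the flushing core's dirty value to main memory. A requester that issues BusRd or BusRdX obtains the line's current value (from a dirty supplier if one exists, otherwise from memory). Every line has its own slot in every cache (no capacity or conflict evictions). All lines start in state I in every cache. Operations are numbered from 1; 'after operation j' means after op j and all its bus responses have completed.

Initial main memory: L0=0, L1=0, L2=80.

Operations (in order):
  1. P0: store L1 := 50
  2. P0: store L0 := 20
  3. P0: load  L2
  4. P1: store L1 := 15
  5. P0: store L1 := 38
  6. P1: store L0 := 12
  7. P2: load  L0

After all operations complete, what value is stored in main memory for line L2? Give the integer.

1. P0: store L1 := 50  bus=[BusRdX]  L1: P0=M P1=I P2=I  mem[L1]=0
2. P0: store L0 := 20  bus=[BusRdX]  L0: P0=M P1=I P2=I  mem[L0]=0
3. P0: load  L2  bus=[BusRd]  L2: P0=E P1=I P2=I  mem[L2]=80
4. P1: store L1 := 15  bus=[BusRdX,Flush]  L1: P0=I P1=M P2=I  mem[L1]=50
5. P0: store L1 := 38  bus=[BusRdX,Flush]  L1: P0=M P1=I P2=I  mem[L1]=15
6. P1: store L0 := 12  bus=[BusRdX,Flush]  L0: P0=I P1=M P2=I  mem[L0]=20
7. P2: load  L0  bus=[BusRd,Flush]  L0: P0=I P1=S P2=S  mem[L0]=12

memory[L2] = 80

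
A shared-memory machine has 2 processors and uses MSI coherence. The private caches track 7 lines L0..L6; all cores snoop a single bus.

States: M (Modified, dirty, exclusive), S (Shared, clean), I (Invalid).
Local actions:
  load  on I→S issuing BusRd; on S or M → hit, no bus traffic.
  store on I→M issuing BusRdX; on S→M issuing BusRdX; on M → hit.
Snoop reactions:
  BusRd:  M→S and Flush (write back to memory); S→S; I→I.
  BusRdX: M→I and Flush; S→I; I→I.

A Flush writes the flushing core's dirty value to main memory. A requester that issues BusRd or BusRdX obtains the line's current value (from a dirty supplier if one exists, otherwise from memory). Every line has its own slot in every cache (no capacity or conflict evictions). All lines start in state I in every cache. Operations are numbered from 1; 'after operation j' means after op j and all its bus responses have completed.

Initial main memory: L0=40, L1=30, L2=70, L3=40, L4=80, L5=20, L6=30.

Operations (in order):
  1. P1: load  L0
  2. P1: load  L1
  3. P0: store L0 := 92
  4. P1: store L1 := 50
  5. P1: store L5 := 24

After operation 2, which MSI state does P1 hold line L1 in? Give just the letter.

state = S

[1] P1: load  L0 | P0:I, P1:S(40) | bus: BusRd
[2] P1: load  L1 | P0:I, P1:S(30) | bus: BusRd
[3] P0: store L0 := 92 | P0:M(92), P1:I | bus: BusRdX
[4] P1: store L1 := 50 | P0:I, P1:M(50) | bus: BusRdX
[5] P1: store L5 := 24 | P0:I, P1:M(24) | bus: BusRdX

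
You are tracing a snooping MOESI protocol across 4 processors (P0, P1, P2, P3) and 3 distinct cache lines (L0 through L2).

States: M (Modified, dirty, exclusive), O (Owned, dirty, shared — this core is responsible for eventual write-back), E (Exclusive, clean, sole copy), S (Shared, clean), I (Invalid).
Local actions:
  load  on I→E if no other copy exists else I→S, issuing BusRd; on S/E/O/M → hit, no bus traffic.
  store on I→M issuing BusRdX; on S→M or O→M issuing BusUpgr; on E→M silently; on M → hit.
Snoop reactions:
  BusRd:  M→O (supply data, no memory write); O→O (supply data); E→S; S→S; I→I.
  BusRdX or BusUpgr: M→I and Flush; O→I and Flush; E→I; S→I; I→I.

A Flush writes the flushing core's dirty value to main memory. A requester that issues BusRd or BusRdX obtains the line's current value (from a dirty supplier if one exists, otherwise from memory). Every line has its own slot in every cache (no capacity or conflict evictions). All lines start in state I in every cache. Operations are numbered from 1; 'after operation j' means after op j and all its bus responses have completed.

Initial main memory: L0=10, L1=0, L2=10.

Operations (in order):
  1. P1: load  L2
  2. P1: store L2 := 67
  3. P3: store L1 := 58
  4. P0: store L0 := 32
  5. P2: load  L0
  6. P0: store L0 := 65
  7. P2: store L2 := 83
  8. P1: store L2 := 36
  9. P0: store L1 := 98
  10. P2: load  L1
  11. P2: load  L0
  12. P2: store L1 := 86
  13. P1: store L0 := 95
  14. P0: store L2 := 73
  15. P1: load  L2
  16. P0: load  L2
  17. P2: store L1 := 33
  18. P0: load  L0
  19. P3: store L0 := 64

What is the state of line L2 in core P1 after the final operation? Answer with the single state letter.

state = S

[1] P1: load  L2 | P0:I, P1:E(10), P2:I, P3:I | bus: BusRd
[2] P1: store L2 := 67 | P0:I, P1:M(67), P2:I, P3:I | bus: none
[3] P3: store L1 := 58 | P0:I, P1:I, P2:I, P3:M(58) | bus: BusRdX
[4] P0: store L0 := 32 | P0:M(32), P1:I, P2:I, P3:I | bus: BusRdX
[5] P2: load  L0 | P0:O(32), P1:I, P2:S(32), P3:I | bus: BusRd
[6] P0: store L0 := 65 | P0:M(65), P1:I, P2:I, P3:I | bus: BusUpgr
[7] P2: store L2 := 83 | P0:I, P1:I, P2:M(83), P3:I | bus: BusRdX,Flush
[8] P1: store L2 := 36 | P0:I, P1:M(36), P2:I, P3:I | bus: BusRdX,Flush
[9] P0: store L1 := 98 | P0:M(98), P1:I, P2:I, P3:I | bus: BusRdX,Flush
[10] P2: load  L1 | P0:O(98), P1:I, P2:S(98), P3:I | bus: BusRd
[11] P2: load  L0 | P0:O(65), P1:I, P2:S(65), P3:I | bus: BusRd
[12] P2: store L1 := 86 | P0:I, P1:I, P2:M(86), P3:I | bus: BusUpgr,Flush
[13] P1: store L0 := 95 | P0:I, P1:M(95), P2:I, P3:I | bus: BusRdX,Flush
[14] P0: store L2 := 73 | P0:M(73), P1:I, P2:I, P3:I | bus: BusRdX,Flush
[15] P1: load  L2 | P0:O(73), P1:S(73), P2:I, P3:I | bus: BusRd
[16] P0: load  L2 | P0:O(73), P1:S(73), P2:I, P3:I | bus: none
[17] P2: store L1 := 33 | P0:I, P1:I, P2:M(33), P3:I | bus: none
[18] P0: load  L0 | P0:S(95), P1:O(95), P2:I, P3:I | bus: BusRd
[19] P3: store L0 := 64 | P0:I, P1:I, P2:I, P3:M(64) | bus: BusRdX,Flush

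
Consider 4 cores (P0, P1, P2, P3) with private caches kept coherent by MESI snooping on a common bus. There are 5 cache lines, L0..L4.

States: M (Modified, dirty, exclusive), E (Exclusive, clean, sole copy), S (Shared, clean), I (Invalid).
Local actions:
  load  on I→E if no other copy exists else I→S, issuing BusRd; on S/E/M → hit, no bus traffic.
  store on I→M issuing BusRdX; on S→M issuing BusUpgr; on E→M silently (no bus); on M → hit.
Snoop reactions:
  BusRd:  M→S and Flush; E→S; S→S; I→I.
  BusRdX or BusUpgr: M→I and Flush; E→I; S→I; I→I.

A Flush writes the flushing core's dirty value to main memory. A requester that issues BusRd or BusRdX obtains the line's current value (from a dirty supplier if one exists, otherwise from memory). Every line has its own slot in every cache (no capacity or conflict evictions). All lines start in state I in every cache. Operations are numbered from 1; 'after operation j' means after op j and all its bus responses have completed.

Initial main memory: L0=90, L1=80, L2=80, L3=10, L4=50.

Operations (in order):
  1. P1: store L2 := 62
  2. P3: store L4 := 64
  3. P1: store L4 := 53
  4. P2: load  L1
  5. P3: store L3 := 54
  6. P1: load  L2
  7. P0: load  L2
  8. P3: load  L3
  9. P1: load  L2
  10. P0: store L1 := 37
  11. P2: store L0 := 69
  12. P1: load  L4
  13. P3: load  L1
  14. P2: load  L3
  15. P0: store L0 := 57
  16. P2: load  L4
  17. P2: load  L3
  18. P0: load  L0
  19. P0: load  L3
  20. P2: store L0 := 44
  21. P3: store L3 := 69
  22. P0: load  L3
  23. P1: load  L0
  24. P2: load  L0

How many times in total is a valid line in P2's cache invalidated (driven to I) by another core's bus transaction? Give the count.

invalidations = 3

  op1 P1: store L2 := 62 → I/M/I/I on L2; bus BusRdX; mem=80
  op2 P3: store L4 := 64 → I/I/I/M on L4; bus BusRdX; mem=50
  op3 P1: store L4 := 53 → I/M/I/I on L4; bus BusRdX Flush; mem=64
  op4 P2: load  L1 → I/I/E/I on L1; bus BusRd; mem=80
  op5 P3: store L3 := 54 → I/I/I/M on L3; bus BusRdX; mem=10
  op6 P1: load  L2 → I/M/I/I on L2; bus (none); mem=80
  op7 P0: load  L2 → S/S/I/I on L2; bus BusRd Flush; mem=62
  op8 P3: load  L3 → I/I/I/M on L3; bus (none); mem=10
  op9 P1: load  L2 → S/S/I/I on L2; bus (none); mem=62
  op10 P0: store L1 := 37 → M/I/I/I on L1; bus BusRdX; mem=80
  op11 P2: store L0 := 69 → I/I/M/I on L0; bus BusRdX; mem=90
  op12 P1: load  L4 → I/M/I/I on L4; bus (none); mem=64
  op13 P3: load  L1 → S/I/I/S on L1; bus BusRd Flush; mem=37
  op14 P2: load  L3 → I/I/S/S on L3; bus BusRd Flush; mem=54
  op15 P0: store L0 := 57 → M/I/I/I on L0; bus BusRdX Flush; mem=69
  op16 P2: load  L4 → I/S/S/I on L4; bus BusRd Flush; mem=53
  op17 P2: load  L3 → I/I/S/S on L3; bus (none); mem=54
  op18 P0: load  L0 → M/I/I/I on L0; bus (none); mem=69
  op19 P0: load  L3 → S/I/S/S on L3; bus BusRd; mem=54
  op20 P2: store L0 := 44 → I/I/M/I on L0; bus BusRdX Flush; mem=57
  op21 P3: store L3 := 69 → I/I/I/M on L3; bus BusUpgr; mem=54
  op22 P0: load  L3 → S/I/I/S on L3; bus BusRd Flush; mem=69
  op23 P1: load  L0 → I/S/S/I on L0; bus BusRd Flush; mem=44
  op24 P2: load  L0 → I/S/S/I on L0; bus (none); mem=44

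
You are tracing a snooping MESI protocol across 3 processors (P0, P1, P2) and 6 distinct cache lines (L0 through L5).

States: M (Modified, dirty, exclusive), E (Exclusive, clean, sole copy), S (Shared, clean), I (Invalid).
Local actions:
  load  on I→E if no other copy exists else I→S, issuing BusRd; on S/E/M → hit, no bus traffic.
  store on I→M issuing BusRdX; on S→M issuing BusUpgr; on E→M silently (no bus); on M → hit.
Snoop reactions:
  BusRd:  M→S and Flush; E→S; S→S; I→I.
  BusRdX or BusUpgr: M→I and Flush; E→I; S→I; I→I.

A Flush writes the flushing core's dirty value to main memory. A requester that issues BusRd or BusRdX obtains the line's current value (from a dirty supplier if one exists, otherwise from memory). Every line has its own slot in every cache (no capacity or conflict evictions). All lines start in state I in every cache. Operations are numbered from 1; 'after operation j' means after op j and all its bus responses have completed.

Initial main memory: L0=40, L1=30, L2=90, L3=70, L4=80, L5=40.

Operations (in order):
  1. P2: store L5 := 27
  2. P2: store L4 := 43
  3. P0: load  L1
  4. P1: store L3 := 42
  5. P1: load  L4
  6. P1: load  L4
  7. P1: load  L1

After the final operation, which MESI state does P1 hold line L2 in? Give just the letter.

[1] P2: store L5 := 27 | P0:I, P1:I, P2:M(27) | bus: BusRdX
[2] P2: store L4 := 43 | P0:I, P1:I, P2:M(43) | bus: BusRdX
[3] P0: load  L1 | P0:E(30), P1:I, P2:I | bus: BusRd
[4] P1: store L3 := 42 | P0:I, P1:M(42), P2:I | bus: BusRdX
[5] P1: load  L4 | P0:I, P1:S(43), P2:S(43) | bus: BusRd,Flush
[6] P1: load  L4 | P0:I, P1:S(43), P2:S(43) | bus: none
[7] P1: load  L1 | P0:S(30), P1:S(30), P2:I | bus: BusRd

state = I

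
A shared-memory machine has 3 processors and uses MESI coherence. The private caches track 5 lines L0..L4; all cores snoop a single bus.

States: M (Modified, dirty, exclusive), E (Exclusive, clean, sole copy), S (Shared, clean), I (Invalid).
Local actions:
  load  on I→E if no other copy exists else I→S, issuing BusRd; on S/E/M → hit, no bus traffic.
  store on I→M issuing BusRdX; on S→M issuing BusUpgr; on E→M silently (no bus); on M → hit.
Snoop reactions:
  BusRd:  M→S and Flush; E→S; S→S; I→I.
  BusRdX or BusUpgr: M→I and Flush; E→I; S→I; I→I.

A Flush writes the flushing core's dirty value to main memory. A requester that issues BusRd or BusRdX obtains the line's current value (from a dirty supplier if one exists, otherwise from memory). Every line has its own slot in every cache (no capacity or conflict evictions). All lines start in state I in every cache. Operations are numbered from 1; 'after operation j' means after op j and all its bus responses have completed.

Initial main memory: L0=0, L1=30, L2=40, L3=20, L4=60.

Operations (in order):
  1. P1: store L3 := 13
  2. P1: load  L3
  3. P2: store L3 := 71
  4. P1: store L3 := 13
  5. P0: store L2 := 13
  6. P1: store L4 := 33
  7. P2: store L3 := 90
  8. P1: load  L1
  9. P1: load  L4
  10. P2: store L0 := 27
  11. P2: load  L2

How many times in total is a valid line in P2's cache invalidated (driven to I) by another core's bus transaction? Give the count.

invalidations = 1

[1] P1: store L3 := 13 | P0:I, P1:M(13), P2:I | bus: BusRdX
[2] P1: load  L3 | P0:I, P1:M(13), P2:I | bus: none
[3] P2: store L3 := 71 | P0:I, P1:I, P2:M(71) | bus: BusRdX,Flush
[4] P1: store L3 := 13 | P0:I, P1:M(13), P2:I | bus: BusRdX,Flush
[5] P0: store L2 := 13 | P0:M(13), P1:I, P2:I | bus: BusRdX
[6] P1: store L4 := 33 | P0:I, P1:M(33), P2:I | bus: BusRdX
[7] P2: store L3 := 90 | P0:I, P1:I, P2:M(90) | bus: BusRdX,Flush
[8] P1: load  L1 | P0:I, P1:E(30), P2:I | bus: BusRd
[9] P1: load  L4 | P0:I, P1:M(33), P2:I | bus: none
[10] P2: store L0 := 27 | P0:I, P1:I, P2:M(27) | bus: BusRdX
[11] P2: load  L2 | P0:S(13), P1:I, P2:S(13) | bus: BusRd,Flush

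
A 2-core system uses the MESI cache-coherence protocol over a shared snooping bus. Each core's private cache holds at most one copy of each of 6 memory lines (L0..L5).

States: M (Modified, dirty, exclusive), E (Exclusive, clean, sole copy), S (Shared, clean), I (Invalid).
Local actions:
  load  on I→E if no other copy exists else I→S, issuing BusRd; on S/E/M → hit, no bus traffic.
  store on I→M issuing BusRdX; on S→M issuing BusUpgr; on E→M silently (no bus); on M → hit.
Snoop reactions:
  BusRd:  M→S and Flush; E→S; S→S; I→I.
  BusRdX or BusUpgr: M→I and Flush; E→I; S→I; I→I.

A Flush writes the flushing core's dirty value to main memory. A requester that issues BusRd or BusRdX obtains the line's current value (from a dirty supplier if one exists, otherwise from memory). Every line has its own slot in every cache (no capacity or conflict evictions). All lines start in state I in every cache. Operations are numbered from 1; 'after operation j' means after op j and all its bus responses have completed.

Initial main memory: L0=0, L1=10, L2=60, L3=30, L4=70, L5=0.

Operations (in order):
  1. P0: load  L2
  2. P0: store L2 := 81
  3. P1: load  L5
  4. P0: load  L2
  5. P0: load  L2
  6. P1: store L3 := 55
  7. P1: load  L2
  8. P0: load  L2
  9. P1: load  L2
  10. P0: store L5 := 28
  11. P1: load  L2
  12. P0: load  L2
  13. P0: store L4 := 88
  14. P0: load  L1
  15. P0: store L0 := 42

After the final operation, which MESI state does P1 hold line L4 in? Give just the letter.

[1] P0: load  L2 | P0:E(60), P1:I | bus: BusRd
[2] P0: store L2 := 81 | P0:M(81), P1:I | bus: none
[3] P1: load  L5 | P0:I, P1:E(0) | bus: BusRd
[4] P0: load  L2 | P0:M(81), P1:I | bus: none
[5] P0: load  L2 | P0:M(81), P1:I | bus: none
[6] P1: store L3 := 55 | P0:I, P1:M(55) | bus: BusRdX
[7] P1: load  L2 | P0:S(81), P1:S(81) | bus: BusRd,Flush
[8] P0: load  L2 | P0:S(81), P1:S(81) | bus: none
[9] P1: load  L2 | P0:S(81), P1:S(81) | bus: none
[10] P0: store L5 := 28 | P0:M(28), P1:I | bus: BusRdX
[11] P1: load  L2 | P0:S(81), P1:S(81) | bus: none
[12] P0: load  L2 | P0:S(81), P1:S(81) | bus: none
[13] P0: store L4 := 88 | P0:M(88), P1:I | bus: BusRdX
[14] P0: load  L1 | P0:E(10), P1:I | bus: BusRd
[15] P0: store L0 := 42 | P0:M(42), P1:I | bus: BusRdX

state = I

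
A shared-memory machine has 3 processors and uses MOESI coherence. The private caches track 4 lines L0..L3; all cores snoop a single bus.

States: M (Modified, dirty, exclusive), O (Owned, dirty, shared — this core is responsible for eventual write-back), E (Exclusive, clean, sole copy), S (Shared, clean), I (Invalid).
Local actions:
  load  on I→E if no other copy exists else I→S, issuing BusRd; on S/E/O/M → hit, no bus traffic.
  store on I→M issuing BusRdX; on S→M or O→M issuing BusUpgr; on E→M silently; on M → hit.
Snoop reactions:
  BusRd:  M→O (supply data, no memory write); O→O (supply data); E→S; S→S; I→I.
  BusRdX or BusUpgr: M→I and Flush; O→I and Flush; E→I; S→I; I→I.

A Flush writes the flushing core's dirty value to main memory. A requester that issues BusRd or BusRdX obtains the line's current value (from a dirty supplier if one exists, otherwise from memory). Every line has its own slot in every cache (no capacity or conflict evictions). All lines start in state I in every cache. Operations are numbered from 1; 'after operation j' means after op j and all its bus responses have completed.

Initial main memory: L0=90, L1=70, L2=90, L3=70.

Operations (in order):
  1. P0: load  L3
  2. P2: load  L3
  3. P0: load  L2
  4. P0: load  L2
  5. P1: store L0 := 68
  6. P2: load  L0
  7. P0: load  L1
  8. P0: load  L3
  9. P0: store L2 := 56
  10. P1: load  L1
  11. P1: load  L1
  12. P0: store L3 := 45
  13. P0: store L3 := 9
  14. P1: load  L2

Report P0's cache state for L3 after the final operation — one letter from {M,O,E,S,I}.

state = M

  op1 P0: load  L3 → E/I/I on L3; bus BusRd; mem=70
  op2 P2: load  L3 → S/I/S on L3; bus BusRd; mem=70
  op3 P0: load  L2 → E/I/I on L2; bus BusRd; mem=90
  op4 P0: load  L2 → E/I/I on L2; bus (none); mem=90
  op5 P1: store L0 := 68 → I/M/I on L0; bus BusRdX; mem=90
  op6 P2: load  L0 → I/O/S on L0; bus BusRd; mem=90
  op7 P0: load  L1 → E/I/I on L1; bus BusRd; mem=70
  op8 P0: load  L3 → S/I/S on L3; bus (none); mem=70
  op9 P0: store L2 := 56 → M/I/I on L2; bus (none); mem=90
  op10 P1: load  L1 → S/S/I on L1; bus BusRd; mem=70
  op11 P1: load  L1 → S/S/I on L1; bus (none); mem=70
  op12 P0: store L3 := 45 → M/I/I on L3; bus BusUpgr; mem=70
  op13 P0: store L3 := 9 → M/I/I on L3; bus (none); mem=70
  op14 P1: load  L2 → O/S/I on L2; bus BusRd; mem=90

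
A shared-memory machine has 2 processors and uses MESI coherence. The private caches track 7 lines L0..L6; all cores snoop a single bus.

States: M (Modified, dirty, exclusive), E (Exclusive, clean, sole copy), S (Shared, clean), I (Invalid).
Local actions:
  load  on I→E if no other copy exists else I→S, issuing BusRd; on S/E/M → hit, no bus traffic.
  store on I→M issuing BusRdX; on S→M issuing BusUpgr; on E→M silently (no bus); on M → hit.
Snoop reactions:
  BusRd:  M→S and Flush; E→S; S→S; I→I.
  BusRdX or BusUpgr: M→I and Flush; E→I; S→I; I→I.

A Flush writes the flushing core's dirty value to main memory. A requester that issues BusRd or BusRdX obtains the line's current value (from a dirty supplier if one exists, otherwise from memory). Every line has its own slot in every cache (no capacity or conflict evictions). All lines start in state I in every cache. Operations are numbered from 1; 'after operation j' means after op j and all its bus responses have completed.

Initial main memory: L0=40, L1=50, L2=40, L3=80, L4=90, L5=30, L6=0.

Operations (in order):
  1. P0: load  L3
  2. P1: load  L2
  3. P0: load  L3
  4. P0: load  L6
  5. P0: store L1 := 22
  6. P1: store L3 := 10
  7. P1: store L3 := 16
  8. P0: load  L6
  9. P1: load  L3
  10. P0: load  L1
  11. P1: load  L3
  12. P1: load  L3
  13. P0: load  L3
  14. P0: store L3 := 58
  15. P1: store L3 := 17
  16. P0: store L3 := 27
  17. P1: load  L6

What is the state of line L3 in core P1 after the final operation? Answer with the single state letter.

step 1: P0: load  L3  ⟶  EI  (L3)  txn=BusRd  M[L3]=80
step 2: P1: load  L2  ⟶  IE  (L2)  txn=BusRd  M[L2]=40
step 3: P0: load  L3  ⟶  EI  (L3)  txn=∅  M[L3]=80
step 4: P0: load  L6  ⟶  EI  (L6)  txn=BusRd  M[L6]=0
step 5: P0: store L1 := 22  ⟶  MI  (L1)  txn=BusRdX  M[L1]=50
step 6: P1: store L3 := 10  ⟶  IM  (L3)  txn=BusRdX  M[L3]=80
step 7: P1: store L3 := 16  ⟶  IM  (L3)  txn=∅  M[L3]=80
step 8: P0: load  L6  ⟶  EI  (L6)  txn=∅  M[L6]=0
step 9: P1: load  L3  ⟶  IM  (L3)  txn=∅  M[L3]=80
step 10: P0: load  L1  ⟶  MI  (L1)  txn=∅  M[L1]=50
step 11: P1: load  L3  ⟶  IM  (L3)  txn=∅  M[L3]=80
step 12: P1: load  L3  ⟶  IM  (L3)  txn=∅  M[L3]=80
step 13: P0: load  L3  ⟶  SS  (L3)  txn=BusRd+Flush  M[L3]=16
step 14: P0: store L3 := 58  ⟶  MI  (L3)  txn=BusUpgr  M[L3]=16
step 15: P1: store L3 := 17  ⟶  IM  (L3)  txn=BusRdX+Flush  M[L3]=58
step 16: P0: store L3 := 27  ⟶  MI  (L3)  txn=BusRdX+Flush  M[L3]=17
step 17: P1: load  L6  ⟶  SS  (L6)  txn=BusRd  M[L6]=0

state = I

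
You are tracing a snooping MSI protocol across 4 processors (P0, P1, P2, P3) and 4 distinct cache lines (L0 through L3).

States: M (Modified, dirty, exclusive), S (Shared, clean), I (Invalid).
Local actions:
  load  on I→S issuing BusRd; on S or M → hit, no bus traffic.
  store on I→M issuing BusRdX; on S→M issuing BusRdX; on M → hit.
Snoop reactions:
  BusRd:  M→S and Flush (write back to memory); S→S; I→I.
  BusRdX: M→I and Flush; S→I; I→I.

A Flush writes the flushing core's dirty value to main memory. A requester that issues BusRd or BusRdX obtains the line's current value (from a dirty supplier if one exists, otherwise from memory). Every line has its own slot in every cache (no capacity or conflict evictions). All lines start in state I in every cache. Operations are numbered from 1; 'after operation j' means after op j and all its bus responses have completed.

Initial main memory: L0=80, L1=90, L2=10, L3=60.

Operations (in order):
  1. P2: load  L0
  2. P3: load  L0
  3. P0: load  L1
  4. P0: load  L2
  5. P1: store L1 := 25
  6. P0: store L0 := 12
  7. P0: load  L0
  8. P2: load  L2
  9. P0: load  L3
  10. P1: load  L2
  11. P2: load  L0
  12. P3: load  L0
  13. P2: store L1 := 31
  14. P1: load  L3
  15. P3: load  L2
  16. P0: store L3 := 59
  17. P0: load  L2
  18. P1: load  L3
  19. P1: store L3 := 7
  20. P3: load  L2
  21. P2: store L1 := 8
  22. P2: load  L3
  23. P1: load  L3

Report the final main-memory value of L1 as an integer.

memory[L1] = 25

step 1: P2: load  L0  ⟶  IISI  (L0)  txn=BusRd  M[L0]=80
step 2: P3: load  L0  ⟶  IISS  (L0)  txn=BusRd  M[L0]=80
step 3: P0: load  L1  ⟶  SIII  (L1)  txn=BusRd  M[L1]=90
step 4: P0: load  L2  ⟶  SIII  (L2)  txn=BusRd  M[L2]=10
step 5: P1: store L1 := 25  ⟶  IMII  (L1)  txn=BusRdX  M[L1]=90
step 6: P0: store L0 := 12  ⟶  MIII  (L0)  txn=BusRdX  M[L0]=80
step 7: P0: load  L0  ⟶  MIII  (L0)  txn=∅  M[L0]=80
step 8: P2: load  L2  ⟶  SISI  (L2)  txn=BusRd  M[L2]=10
step 9: P0: load  L3  ⟶  SIII  (L3)  txn=BusRd  M[L3]=60
step 10: P1: load  L2  ⟶  SSSI  (L2)  txn=BusRd  M[L2]=10
step 11: P2: load  L0  ⟶  SISI  (L0)  txn=BusRd+Flush  M[L0]=12
step 12: P3: load  L0  ⟶  SISS  (L0)  txn=BusRd  M[L0]=12
step 13: P2: store L1 := 31  ⟶  IIMI  (L1)  txn=BusRdX+Flush  M[L1]=25
step 14: P1: load  L3  ⟶  SSII  (L3)  txn=BusRd  M[L3]=60
step 15: P3: load  L2  ⟶  SSSS  (L2)  txn=BusRd  M[L2]=10
step 16: P0: store L3 := 59  ⟶  MIII  (L3)  txn=BusRdX  M[L3]=60
step 17: P0: load  L2  ⟶  SSSS  (L2)  txn=∅  M[L2]=10
step 18: P1: load  L3  ⟶  SSII  (L3)  txn=BusRd+Flush  M[L3]=59
step 19: P1: store L3 := 7  ⟶  IMII  (L3)  txn=BusRdX  M[L3]=59
step 20: P3: load  L2  ⟶  SSSS  (L2)  txn=∅  M[L2]=10
step 21: P2: store L1 := 8  ⟶  IIMI  (L1)  txn=∅  M[L1]=25
step 22: P2: load  L3  ⟶  ISSI  (L3)  txn=BusRd+Flush  M[L3]=7
step 23: P1: load  L3  ⟶  ISSI  (L3)  txn=∅  M[L3]=7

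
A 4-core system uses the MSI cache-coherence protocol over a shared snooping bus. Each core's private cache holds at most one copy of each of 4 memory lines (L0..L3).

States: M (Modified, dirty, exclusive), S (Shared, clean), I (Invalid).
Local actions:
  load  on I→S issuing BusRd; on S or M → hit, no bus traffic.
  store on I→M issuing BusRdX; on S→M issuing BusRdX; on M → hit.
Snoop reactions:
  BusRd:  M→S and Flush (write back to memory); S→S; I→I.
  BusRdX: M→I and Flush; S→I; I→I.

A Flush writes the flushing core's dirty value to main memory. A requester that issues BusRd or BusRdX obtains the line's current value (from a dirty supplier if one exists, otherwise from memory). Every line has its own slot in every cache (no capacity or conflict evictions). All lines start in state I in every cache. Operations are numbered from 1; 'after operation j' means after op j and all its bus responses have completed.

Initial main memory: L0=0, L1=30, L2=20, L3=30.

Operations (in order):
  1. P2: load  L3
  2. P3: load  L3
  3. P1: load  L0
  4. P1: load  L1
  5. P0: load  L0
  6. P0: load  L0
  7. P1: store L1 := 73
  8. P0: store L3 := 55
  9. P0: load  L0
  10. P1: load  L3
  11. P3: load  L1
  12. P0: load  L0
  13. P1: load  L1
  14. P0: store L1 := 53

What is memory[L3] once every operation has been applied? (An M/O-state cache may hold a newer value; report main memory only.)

memory[L3] = 55

1. P2: load  L3  bus=[BusRd]  L3: P0=I P1=I P2=S P3=I  mem[L3]=30
2. P3: load  L3  bus=[BusRd]  L3: P0=I P1=I P2=S P3=S  mem[L3]=30
3. P1: load  L0  bus=[BusRd]  L0: P0=I P1=S P2=I P3=I  mem[L0]=0
4. P1: load  L1  bus=[BusRd]  L1: P0=I P1=S P2=I P3=I  mem[L1]=30
5. P0: load  L0  bus=[BusRd]  L0: P0=S P1=S P2=I P3=I  mem[L0]=0
6. P0: load  L0  bus=[-]  L0: P0=S P1=S P2=I P3=I  mem[L0]=0
7. P1: store L1 := 73  bus=[BusRdX]  L1: P0=I P1=M P2=I P3=I  mem[L1]=30
8. P0: store L3 := 55  bus=[BusRdX]  L3: P0=M P1=I P2=I P3=I  mem[L3]=30
9. P0: load  L0  bus=[-]  L0: P0=S P1=S P2=I P3=I  mem[L0]=0
10. P1: load  L3  bus=[BusRd,Flush]  L3: P0=S P1=S P2=I P3=I  mem[L3]=55
11. P3: load  L1  bus=[BusRd,Flush]  L1: P0=I P1=S P2=I P3=S  mem[L1]=73
12. P0: load  L0  bus=[-]  L0: P0=S P1=S P2=I P3=I  mem[L0]=0
13. P1: load  L1  bus=[-]  L1: P0=I P1=S P2=I P3=S  mem[L1]=73
14. P0: store L1 := 53  bus=[BusRdX]  L1: P0=M P1=I P2=I P3=I  mem[L1]=73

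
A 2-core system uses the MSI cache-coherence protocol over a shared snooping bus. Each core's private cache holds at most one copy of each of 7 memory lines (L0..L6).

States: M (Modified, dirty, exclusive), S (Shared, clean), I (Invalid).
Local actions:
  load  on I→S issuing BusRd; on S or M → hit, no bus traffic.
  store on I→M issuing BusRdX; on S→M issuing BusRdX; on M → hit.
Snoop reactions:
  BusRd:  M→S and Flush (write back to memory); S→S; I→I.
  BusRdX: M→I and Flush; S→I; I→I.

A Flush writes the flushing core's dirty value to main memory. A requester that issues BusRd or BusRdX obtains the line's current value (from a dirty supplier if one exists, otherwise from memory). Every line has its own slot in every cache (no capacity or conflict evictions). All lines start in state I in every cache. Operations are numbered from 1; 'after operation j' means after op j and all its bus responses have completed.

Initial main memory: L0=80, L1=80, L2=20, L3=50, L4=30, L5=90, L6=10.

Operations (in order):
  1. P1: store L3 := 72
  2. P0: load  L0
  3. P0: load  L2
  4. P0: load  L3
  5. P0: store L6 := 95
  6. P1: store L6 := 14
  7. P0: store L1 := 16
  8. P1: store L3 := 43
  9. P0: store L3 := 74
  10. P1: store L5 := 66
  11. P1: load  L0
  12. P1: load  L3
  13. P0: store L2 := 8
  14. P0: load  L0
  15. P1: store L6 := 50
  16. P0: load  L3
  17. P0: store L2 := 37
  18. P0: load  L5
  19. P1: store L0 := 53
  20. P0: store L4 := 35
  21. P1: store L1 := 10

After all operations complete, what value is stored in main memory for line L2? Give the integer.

memory[L2] = 20

[1] P1: store L3 := 72 | P0:I, P1:M(72) | bus: BusRdX
[2] P0: load  L0 | P0:S(80), P1:I | bus: BusRd
[3] P0: load  L2 | P0:S(20), P1:I | bus: BusRd
[4] P0: load  L3 | P0:S(72), P1:S(72) | bus: BusRd,Flush
[5] P0: store L6 := 95 | P0:M(95), P1:I | bus: BusRdX
[6] P1: store L6 := 14 | P0:I, P1:M(14) | bus: BusRdX,Flush
[7] P0: store L1 := 16 | P0:M(16), P1:I | bus: BusRdX
[8] P1: store L3 := 43 | P0:I, P1:M(43) | bus: BusRdX
[9] P0: store L3 := 74 | P0:M(74), P1:I | bus: BusRdX,Flush
[10] P1: store L5 := 66 | P0:I, P1:M(66) | bus: BusRdX
[11] P1: load  L0 | P0:S(80), P1:S(80) | bus: BusRd
[12] P1: load  L3 | P0:S(74), P1:S(74) | bus: BusRd,Flush
[13] P0: store L2 := 8 | P0:M(8), P1:I | bus: BusRdX
[14] P0: load  L0 | P0:S(80), P1:S(80) | bus: none
[15] P1: store L6 := 50 | P0:I, P1:M(50) | bus: none
[16] P0: load  L3 | P0:S(74), P1:S(74) | bus: none
[17] P0: store L2 := 37 | P0:M(37), P1:I | bus: none
[18] P0: load  L5 | P0:S(66), P1:S(66) | bus: BusRd,Flush
[19] P1: store L0 := 53 | P0:I, P1:M(53) | bus: BusRdX
[20] P0: store L4 := 35 | P0:M(35), P1:I | bus: BusRdX
[21] P1: store L1 := 10 | P0:I, P1:M(10) | bus: BusRdX,Flush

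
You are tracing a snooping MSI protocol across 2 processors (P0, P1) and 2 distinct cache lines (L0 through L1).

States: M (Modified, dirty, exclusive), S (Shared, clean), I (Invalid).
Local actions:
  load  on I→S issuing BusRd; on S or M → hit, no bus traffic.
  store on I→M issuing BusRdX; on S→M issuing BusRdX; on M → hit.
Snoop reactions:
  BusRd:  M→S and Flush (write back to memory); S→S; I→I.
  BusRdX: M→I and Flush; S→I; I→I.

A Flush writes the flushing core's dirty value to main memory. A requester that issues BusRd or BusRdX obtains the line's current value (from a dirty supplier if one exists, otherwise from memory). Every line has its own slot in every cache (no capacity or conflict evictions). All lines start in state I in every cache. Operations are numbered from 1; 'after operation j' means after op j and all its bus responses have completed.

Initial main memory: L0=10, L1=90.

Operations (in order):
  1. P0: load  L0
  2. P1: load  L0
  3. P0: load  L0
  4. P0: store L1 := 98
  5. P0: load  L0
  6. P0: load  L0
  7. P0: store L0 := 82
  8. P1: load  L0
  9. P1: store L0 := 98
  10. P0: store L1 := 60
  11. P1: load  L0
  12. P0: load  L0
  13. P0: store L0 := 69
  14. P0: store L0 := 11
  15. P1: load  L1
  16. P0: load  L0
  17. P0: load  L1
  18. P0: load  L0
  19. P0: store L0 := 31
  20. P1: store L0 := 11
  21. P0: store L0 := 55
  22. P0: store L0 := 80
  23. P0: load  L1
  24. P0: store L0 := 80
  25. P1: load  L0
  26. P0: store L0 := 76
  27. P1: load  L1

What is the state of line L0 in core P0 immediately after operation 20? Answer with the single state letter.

  op1 P0: load  L0 → S/I on L0; bus BusRd; mem=10
  op2 P1: load  L0 → S/S on L0; bus BusRd; mem=10
  op3 P0: load  L0 → S/S on L0; bus (none); mem=10
  op4 P0: store L1 := 98 → M/I on L1; bus BusRdX; mem=90
  op5 P0: load  L0 → S/S on L0; bus (none); mem=10
  op6 P0: load  L0 → S/S on L0; bus (none); mem=10
  op7 P0: store L0 := 82 → M/I on L0; bus BusRdX; mem=10
  op8 P1: load  L0 → S/S on L0; bus BusRd Flush; mem=82
  op9 P1: store L0 := 98 → I/M on L0; bus BusRdX; mem=82
  op10 P0: store L1 := 60 → M/I on L1; bus (none); mem=90
  op11 P1: load  L0 → I/M on L0; bus (none); mem=82
  op12 P0: load  L0 → S/S on L0; bus BusRd Flush; mem=98
  op13 P0: store L0 := 69 → M/I on L0; bus BusRdX; mem=98
  op14 P0: store L0 := 11 → M/I on L0; bus (none); mem=98
  op15 P1: load  L1 → S/S on L1; bus BusRd Flush; mem=60
  op16 P0: load  L0 → M/I on L0; bus (none); mem=98
  op17 P0: load  L1 → S/S on L1; bus (none); mem=60
  op18 P0: load  L0 → M/I on L0; bus (none); mem=98
  op19 P0: store L0 := 31 → M/I on L0; bus (none); mem=98
  op20 P1: store L0 := 11 → I/M on L0; bus BusRdX Flush; mem=31
  op21 P0: store L0 := 55 → M/I on L0; bus BusRdX Flush; mem=11
  op22 P0: store L0 := 80 → M/I on L0; bus (none); mem=11
  op23 P0: load  L1 → S/S on L1; bus (none); mem=60
  op24 P0: store L0 := 80 → M/I on L0; bus (none); mem=11
  op25 P1: load  L0 → S/S on L0; bus BusRd Flush; mem=80
  op26 P0: store L0 := 76 → M/I on L0; bus BusRdX; mem=80
  op27 P1: load  L1 → S/S on L1; bus (none); mem=60

state = I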